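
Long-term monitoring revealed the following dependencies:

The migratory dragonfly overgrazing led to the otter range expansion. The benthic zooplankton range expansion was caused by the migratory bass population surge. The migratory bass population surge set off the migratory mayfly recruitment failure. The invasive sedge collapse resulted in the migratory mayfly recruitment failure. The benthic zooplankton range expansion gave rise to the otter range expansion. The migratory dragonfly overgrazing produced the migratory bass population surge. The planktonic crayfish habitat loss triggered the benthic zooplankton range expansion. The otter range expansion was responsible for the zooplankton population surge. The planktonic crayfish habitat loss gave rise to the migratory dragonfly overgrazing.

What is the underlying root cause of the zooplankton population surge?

Tracing upstream from the zooplankton population surge: the zooplankton population surge ← the otter range expansion ← the migratory dragonfly overgrazing ← the planktonic crayfish habitat loss.
The planktonic crayfish habitat loss has no stated cause, so it is the root.

the planktonic crayfish habitat loss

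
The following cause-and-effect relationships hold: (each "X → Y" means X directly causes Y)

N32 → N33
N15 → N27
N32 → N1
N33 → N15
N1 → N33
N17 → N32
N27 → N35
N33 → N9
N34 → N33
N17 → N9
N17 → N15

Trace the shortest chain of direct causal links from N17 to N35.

N17 → N15
N15 → N27
N27 → N35
Length: 3 steps.

N17 → N15 → N27 → N35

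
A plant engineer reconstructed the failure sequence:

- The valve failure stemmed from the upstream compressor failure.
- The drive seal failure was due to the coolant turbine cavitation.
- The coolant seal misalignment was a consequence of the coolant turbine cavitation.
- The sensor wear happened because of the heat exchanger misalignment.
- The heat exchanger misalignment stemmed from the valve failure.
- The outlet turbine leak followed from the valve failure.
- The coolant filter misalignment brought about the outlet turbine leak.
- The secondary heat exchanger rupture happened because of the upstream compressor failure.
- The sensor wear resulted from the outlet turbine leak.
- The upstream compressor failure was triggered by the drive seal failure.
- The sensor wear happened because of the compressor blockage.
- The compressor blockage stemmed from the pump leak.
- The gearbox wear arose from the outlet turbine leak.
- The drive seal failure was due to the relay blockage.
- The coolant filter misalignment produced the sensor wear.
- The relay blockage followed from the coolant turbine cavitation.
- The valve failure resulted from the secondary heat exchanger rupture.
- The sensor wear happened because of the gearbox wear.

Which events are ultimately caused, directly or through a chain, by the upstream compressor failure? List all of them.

the gearbox wear, the heat exchanger misalignment, the outlet turbine leak, the secondary heat exchanger rupture, the sensor wear, the valve failure

Direct effects: the secondary heat exchanger rupture, the valve failure.
2 steps out: the outlet turbine leak, the heat exchanger misalignment.
3 steps out: the gearbox wear, the sensor wear.
Not reachable from it: the pump leak, the coolant turbine cavitation, the relay blockage, the coolant seal misalignment, the drive seal failure, the compressor blockage, the coolant filter misalignment.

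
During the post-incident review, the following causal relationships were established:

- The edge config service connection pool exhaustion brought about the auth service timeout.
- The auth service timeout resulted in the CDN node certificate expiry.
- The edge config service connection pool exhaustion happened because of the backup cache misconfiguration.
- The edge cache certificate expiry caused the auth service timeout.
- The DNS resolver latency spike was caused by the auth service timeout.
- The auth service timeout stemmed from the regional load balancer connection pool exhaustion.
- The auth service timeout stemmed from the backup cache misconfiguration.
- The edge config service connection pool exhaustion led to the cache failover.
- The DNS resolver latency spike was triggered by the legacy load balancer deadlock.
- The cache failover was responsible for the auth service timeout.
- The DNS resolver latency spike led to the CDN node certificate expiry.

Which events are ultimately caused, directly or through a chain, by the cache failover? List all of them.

Direct effects: the auth service timeout.
2 steps out: the DNS resolver latency spike, the CDN node certificate expiry.
Not reachable from it: the backup cache misconfiguration, the edge config service connection pool exhaustion, the edge cache certificate expiry, the regional load balancer connection pool exhaustion, the legacy load balancer deadlock.

the CDN node certificate expiry, the DNS resolver latency spike, the auth service timeout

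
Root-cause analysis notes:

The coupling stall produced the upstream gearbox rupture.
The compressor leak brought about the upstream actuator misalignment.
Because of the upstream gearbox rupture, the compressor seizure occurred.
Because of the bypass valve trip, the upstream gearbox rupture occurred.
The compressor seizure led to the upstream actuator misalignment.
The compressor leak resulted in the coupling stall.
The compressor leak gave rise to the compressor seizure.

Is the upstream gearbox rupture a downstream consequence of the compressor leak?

There is a causal chain: the compressor leak → the coupling stall → the upstream gearbox rupture.

Yes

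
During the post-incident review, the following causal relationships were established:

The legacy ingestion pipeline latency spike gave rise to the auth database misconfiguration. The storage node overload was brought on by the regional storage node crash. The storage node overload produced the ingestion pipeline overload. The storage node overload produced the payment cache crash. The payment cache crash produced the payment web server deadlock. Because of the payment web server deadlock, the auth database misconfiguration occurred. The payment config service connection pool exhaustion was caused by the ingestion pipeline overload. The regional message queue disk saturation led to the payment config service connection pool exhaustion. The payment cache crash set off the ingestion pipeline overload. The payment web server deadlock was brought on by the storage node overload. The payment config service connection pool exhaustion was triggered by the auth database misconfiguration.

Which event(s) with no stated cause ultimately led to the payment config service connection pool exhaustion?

the legacy ingestion pipeline latency spike, the regional message queue disk saturation, the regional storage node crash

Tracing upstream from the payment config service connection pool exhaustion: the payment config service connection pool exhaustion ← the auth database misconfiguration ← the legacy ingestion pipeline latency spike.
A separate upstream branch: the payment config service connection pool exhaustion ← the ingestion pipeline overload ← the storage node overload ← the regional storage node crash.
A separate upstream branch: the payment config service connection pool exhaustion ← the regional message queue disk saturation.
Each of those chain origins has no stated cause.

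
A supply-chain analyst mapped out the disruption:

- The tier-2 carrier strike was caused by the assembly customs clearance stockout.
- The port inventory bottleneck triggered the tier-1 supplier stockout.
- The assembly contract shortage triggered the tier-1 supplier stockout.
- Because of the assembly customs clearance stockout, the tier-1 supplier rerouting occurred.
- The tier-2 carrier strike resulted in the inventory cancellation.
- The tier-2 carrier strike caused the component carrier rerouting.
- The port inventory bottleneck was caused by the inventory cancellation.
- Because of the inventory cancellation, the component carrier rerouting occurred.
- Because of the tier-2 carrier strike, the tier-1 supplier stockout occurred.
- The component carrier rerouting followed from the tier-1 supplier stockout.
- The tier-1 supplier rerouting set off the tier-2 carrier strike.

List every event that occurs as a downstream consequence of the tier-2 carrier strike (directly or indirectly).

the component carrier rerouting, the inventory cancellation, the port inventory bottleneck, the tier-1 supplier stockout

Direct effects: the inventory cancellation, the tier-1 supplier stockout, the component carrier rerouting.
2 steps out: the port inventory bottleneck.
Not reachable from it: the assembly customs clearance stockout, the tier-1 supplier rerouting, the assembly contract shortage.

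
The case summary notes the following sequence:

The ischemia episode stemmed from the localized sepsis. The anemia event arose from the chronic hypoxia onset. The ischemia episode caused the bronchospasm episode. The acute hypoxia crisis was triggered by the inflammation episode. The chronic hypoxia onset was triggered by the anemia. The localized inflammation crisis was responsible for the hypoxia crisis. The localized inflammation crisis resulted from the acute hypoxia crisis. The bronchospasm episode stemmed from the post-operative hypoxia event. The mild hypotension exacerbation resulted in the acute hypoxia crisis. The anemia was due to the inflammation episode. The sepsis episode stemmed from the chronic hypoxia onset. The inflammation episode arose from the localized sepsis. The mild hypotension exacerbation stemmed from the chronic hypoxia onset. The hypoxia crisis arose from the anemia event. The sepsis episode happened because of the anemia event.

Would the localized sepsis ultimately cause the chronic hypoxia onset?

There is a causal chain: the localized sepsis → the inflammation episode → the anemia → the chronic hypoxia onset.

Yes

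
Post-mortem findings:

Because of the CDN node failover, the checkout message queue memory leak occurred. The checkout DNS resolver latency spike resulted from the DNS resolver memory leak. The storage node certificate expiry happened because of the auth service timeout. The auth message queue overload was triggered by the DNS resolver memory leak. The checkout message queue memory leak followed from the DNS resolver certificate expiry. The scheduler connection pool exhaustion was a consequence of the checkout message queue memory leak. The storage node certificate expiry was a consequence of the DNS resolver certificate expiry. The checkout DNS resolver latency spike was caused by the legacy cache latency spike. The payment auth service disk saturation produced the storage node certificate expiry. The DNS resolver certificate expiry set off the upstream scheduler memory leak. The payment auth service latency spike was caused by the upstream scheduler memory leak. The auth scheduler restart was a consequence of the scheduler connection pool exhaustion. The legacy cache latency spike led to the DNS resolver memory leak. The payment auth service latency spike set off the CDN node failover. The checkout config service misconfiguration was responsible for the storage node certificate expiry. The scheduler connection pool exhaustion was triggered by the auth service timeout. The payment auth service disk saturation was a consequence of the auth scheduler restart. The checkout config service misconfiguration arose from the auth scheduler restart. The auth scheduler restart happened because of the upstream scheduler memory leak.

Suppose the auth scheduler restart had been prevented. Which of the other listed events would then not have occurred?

the checkout config service misconfiguration, the payment auth service disk saturation

Downstream of the auth scheduler restart: the checkout config service misconfiguration, the payment auth service disk saturation, the storage node certificate expiry.
Of those, still caused via another path: the storage node certificate expiry.
The remainder have no surviving cause.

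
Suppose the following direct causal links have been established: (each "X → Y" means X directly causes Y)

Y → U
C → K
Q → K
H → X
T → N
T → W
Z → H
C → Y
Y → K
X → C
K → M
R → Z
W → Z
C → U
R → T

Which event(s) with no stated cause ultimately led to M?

Q, R

Tracing upstream from M: M ← K ← C ← X ← H ← Z ← R.
A separate upstream branch: M ← K ← Q.
Each of those chain origins has no stated cause.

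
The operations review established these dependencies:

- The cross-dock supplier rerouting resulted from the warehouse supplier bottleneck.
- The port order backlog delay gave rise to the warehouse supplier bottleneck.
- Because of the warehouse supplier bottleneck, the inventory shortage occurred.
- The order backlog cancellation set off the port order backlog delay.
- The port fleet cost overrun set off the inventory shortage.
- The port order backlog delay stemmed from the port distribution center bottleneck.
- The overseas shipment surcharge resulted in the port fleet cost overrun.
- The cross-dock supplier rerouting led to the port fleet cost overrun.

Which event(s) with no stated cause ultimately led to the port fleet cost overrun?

Tracing upstream from the port fleet cost overrun: the port fleet cost overrun ← the cross-dock supplier rerouting ← the warehouse supplier bottleneck ← the port order backlog delay ← the order backlog cancellation.
A separate upstream branch: the port fleet cost overrun ← the cross-dock supplier rerouting ← the warehouse supplier bottleneck ← the port order backlog delay ← the port distribution center bottleneck.
A separate upstream branch: the port fleet cost overrun ← the overseas shipment surcharge.
Each of those chain origins has no stated cause.

the order backlog cancellation, the overseas shipment surcharge, the port distribution center bottleneck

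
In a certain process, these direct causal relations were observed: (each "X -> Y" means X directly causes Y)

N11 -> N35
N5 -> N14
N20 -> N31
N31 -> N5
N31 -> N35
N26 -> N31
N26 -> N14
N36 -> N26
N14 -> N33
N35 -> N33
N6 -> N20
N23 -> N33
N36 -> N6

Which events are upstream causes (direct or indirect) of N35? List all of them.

N11, N20, N26, N31, N36, N6

Immediate causes of N35: N11, N31.
Further upstream: N36, N6, N20, N26.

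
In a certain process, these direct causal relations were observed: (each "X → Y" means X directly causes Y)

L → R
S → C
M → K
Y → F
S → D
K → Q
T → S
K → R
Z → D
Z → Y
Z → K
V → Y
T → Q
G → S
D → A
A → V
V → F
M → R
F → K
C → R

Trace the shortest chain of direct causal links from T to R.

T → S
S → C
C → R
Length: 3 steps.

T → S → C → R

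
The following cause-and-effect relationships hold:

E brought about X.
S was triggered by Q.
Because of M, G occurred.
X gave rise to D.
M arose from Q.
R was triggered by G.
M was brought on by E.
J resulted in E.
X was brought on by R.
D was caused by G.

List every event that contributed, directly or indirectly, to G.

Immediate cause of G: M.
Further upstream: Q, J, E.

E, J, M, Q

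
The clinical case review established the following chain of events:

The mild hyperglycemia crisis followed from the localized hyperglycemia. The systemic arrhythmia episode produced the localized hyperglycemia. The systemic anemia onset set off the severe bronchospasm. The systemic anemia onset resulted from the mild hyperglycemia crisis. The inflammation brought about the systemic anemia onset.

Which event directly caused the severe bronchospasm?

the systemic anemia onset

Upstream contributors include the systemic arrhythmia episode, the localized hyperglycemia, the mild hyperglycemia crisis, the inflammation, but only the systemic anemia onset feeds directly into the severe bronchospasm.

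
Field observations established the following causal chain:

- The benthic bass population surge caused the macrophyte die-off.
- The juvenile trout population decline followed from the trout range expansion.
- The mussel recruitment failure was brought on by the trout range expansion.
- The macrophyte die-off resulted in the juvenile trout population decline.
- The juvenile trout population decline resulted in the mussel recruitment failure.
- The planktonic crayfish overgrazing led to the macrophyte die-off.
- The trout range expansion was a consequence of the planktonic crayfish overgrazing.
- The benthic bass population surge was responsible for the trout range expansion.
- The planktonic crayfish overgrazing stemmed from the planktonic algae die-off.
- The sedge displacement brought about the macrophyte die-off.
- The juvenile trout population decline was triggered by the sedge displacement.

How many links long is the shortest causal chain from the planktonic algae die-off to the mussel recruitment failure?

Shortest chain: the planktonic algae die-off → the planktonic crayfish overgrazing → the trout range expansion → the mussel recruitment failure.

3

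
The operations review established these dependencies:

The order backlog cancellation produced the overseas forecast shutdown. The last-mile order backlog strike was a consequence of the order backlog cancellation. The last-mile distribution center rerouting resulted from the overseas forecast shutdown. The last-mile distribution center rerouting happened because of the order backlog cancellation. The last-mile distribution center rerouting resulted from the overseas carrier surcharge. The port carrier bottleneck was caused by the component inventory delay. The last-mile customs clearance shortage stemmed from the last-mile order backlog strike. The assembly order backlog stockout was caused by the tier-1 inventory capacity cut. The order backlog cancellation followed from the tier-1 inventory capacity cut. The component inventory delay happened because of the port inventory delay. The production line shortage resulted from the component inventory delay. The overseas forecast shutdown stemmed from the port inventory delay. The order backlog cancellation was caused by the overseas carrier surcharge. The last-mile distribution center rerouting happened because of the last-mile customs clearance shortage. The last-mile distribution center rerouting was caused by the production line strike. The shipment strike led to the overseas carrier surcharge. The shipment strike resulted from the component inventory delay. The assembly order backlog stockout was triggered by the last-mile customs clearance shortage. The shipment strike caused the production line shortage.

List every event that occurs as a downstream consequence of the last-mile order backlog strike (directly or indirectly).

the assembly order backlog stockout, the last-mile customs clearance shortage, the last-mile distribution center rerouting

Direct effects: the last-mile customs clearance shortage.
2 steps out: the assembly order backlog stockout, the last-mile distribution center rerouting.
Not reachable from it: the port inventory delay, the component inventory delay, the shipment strike, the overseas carrier surcharge, the tier-1 inventory capacity cut, the port carrier bottleneck, the production line shortage, the order backlog cancellation, the production line strike, the overseas forecast shutdown.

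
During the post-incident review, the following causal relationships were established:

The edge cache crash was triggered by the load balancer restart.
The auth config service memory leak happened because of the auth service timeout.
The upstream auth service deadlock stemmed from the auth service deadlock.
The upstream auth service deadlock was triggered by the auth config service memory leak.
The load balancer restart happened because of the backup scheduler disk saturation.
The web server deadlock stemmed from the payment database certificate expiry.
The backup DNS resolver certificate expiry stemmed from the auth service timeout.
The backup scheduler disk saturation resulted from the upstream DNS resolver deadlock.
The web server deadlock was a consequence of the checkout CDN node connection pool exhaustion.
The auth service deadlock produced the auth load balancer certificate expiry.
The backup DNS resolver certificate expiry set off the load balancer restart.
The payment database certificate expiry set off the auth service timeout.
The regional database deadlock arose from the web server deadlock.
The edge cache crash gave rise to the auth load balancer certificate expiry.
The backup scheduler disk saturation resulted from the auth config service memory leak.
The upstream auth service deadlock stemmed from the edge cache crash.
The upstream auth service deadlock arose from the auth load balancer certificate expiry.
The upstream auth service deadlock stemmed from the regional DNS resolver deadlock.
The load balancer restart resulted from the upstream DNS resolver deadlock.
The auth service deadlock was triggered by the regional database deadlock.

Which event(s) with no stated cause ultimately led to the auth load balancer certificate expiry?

the checkout CDN node connection pool exhaustion, the payment database certificate expiry, the upstream DNS resolver deadlock

Tracing upstream from the auth load balancer certificate expiry: the auth load balancer certificate expiry ← the edge cache crash ← the load balancer restart ← the upstream DNS resolver deadlock.
A separate upstream branch: the auth load balancer certificate expiry ← the auth service deadlock ← the regional database deadlock ← the web server deadlock ← the checkout CDN node connection pool exhaustion.
A separate upstream branch: the auth load balancer certificate expiry ← the auth service deadlock ← the regional database deadlock ← the web server deadlock ← the payment database certificate expiry.
Each of those chain origins has no stated cause.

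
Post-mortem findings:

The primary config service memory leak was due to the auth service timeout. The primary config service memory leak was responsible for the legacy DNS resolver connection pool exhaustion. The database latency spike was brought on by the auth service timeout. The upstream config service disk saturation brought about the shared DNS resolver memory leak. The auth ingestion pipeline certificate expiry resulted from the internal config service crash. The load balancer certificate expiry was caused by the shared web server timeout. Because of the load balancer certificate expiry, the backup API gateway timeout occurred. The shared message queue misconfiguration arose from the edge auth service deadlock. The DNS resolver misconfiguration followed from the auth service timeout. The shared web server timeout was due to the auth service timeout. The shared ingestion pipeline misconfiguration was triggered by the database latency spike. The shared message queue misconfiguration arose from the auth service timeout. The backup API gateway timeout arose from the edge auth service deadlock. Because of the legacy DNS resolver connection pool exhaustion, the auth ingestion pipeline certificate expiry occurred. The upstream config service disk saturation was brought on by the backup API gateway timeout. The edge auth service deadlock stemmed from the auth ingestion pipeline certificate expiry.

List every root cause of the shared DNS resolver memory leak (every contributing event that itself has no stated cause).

the auth service timeout, the internal config service crash

Tracing upstream from the shared DNS resolver memory leak: the shared DNS resolver memory leak ← the upstream config service disk saturation ← the backup API gateway timeout ← the load balancer certificate expiry ← the shared web server timeout ← the auth service timeout.
A separate upstream branch: the shared DNS resolver memory leak ← the upstream config service disk saturation ← the backup API gateway timeout ← the edge auth service deadlock ← the auth ingestion pipeline certificate expiry ← the internal config service crash.
Each of those chain origins has no stated cause.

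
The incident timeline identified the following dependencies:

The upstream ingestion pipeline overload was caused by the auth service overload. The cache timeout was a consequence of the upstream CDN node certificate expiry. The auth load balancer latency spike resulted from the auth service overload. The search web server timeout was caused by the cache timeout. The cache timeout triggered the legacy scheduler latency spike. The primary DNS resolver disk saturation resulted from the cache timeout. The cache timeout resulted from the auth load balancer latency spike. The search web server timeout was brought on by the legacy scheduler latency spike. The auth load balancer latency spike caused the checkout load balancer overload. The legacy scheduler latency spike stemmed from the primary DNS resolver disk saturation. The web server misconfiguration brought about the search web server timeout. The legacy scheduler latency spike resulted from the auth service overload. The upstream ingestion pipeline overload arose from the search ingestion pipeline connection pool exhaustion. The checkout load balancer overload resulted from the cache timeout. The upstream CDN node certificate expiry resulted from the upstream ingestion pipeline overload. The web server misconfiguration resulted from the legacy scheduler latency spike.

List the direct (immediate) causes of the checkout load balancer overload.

Upstream contributors include the auth service overload, the search ingestion pipeline connection pool exhaustion, the upstream ingestion pipeline overload, the upstream CDN node certificate expiry, but only the auth load balancer latency spike, the cache timeout feed directly into the checkout load balancer overload.

the auth load balancer latency spike, the cache timeout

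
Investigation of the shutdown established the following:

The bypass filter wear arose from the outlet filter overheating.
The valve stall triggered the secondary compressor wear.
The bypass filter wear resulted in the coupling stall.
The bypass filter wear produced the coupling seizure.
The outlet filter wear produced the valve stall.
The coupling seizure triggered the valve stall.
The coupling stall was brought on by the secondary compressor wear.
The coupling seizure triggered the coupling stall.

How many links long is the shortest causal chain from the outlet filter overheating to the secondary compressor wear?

4

Shortest chain: the outlet filter overheating → the bypass filter wear → the coupling seizure → the valve stall → the secondary compressor wear.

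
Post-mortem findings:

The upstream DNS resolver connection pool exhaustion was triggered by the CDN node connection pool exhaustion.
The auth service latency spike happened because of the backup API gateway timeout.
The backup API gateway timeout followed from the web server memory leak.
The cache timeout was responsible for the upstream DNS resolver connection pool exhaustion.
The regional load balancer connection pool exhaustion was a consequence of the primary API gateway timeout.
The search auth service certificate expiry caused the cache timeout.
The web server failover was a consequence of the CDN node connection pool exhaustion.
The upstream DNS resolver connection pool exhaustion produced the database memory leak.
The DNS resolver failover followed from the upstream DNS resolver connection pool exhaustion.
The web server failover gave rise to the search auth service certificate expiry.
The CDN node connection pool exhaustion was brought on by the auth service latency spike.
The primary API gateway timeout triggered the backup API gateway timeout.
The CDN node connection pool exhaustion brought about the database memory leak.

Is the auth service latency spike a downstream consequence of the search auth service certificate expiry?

No

The search auth service certificate expiry leads to the cache timeout, the upstream DNS resolver connection pool exhaustion, the DNS resolver failover, the database memory leak; the auth service latency spike is not among them.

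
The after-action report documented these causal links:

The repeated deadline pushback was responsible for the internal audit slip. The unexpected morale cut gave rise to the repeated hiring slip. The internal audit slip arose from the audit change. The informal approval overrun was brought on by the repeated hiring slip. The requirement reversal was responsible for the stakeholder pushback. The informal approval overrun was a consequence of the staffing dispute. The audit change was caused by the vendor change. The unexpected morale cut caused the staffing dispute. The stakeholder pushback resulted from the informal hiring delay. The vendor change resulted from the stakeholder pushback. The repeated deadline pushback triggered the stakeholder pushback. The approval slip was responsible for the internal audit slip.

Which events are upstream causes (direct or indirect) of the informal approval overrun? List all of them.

the repeated hiring slip, the staffing dispute, the unexpected morale cut

Immediate causes of the informal approval overrun: the repeated hiring slip, the staffing dispute.
Further upstream: the unexpected morale cut.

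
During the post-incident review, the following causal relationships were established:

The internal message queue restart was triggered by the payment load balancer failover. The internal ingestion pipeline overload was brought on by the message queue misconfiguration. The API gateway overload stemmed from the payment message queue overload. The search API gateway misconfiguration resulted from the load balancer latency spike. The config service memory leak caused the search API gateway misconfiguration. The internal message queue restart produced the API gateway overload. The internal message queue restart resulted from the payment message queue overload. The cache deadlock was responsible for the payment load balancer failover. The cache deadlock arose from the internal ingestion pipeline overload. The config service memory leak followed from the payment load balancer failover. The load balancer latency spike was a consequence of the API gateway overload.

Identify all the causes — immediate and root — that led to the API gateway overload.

Immediate causes of the API gateway overload: the payment message queue overload, the internal message queue restart.
Further upstream: the message queue misconfiguration, the internal ingestion pipeline overload, the cache deadlock, the payment load balancer failover.

the cache deadlock, the internal ingestion pipeline overload, the internal message queue restart, the message queue misconfiguration, the payment load balancer failover, the payment message queue overload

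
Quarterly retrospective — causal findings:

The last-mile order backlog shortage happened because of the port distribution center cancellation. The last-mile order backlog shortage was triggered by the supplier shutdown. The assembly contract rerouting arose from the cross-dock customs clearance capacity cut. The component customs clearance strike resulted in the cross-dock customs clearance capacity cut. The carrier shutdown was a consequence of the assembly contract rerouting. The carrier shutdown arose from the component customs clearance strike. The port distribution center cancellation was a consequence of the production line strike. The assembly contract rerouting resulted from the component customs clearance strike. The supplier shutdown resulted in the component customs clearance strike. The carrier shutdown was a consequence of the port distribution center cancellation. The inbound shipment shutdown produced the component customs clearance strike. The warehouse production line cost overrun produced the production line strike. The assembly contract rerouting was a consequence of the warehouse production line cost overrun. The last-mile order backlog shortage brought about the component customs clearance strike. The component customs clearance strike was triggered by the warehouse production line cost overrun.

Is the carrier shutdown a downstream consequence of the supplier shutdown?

There is a causal chain: the supplier shutdown → the component customs clearance strike → the carrier shutdown.

Yes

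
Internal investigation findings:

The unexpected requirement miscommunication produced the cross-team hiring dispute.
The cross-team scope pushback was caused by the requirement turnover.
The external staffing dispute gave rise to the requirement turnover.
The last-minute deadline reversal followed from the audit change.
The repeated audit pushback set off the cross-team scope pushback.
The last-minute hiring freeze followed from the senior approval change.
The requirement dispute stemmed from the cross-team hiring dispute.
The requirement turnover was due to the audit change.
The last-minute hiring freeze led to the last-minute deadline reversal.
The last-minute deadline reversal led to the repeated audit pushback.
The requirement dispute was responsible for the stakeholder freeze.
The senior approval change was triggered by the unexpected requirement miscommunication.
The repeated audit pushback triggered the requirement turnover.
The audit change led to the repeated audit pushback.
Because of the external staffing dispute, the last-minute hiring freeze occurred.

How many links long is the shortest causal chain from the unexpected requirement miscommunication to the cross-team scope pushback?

5

Shortest chain: the unexpected requirement miscommunication → the senior approval change → the last-minute hiring freeze → the last-minute deadline reversal → the repeated audit pushback → the cross-team scope pushback.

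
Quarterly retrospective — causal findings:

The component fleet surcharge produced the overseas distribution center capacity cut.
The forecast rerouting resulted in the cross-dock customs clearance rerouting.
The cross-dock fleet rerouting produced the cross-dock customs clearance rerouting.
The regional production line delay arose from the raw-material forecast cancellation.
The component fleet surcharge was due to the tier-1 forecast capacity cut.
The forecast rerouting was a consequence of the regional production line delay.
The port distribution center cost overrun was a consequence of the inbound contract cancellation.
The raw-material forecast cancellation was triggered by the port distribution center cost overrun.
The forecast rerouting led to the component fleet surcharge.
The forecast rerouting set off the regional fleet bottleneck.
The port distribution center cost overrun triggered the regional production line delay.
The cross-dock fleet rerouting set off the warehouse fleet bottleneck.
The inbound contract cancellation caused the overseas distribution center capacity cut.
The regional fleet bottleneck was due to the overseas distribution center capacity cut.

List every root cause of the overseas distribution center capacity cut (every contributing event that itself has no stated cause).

the inbound contract cancellation, the tier-1 forecast capacity cut

Tracing upstream from the overseas distribution center capacity cut: the overseas distribution center capacity cut ← the inbound contract cancellation.
A separate upstream branch: the overseas distribution center capacity cut ← the component fleet surcharge ← the tier-1 forecast capacity cut.
Each of those chain origins has no stated cause.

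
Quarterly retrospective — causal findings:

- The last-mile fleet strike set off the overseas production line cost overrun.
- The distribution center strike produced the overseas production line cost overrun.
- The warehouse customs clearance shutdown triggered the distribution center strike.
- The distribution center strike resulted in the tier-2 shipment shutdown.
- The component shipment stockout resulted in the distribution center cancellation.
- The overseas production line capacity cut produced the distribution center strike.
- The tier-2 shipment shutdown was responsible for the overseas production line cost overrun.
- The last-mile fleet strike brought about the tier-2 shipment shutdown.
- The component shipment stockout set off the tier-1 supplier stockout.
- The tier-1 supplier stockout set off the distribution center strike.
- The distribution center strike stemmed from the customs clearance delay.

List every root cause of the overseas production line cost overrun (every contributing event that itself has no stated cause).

the component shipment stockout, the customs clearance delay, the last-mile fleet strike, the overseas production line capacity cut, the warehouse customs clearance shutdown

Tracing upstream from the overseas production line cost overrun: the overseas production line cost overrun ← the distribution center strike ← the warehouse customs clearance shutdown.
A separate upstream branch: the overseas production line cost overrun ← the distribution center strike ← the tier-1 supplier stockout ← the component shipment stockout.
A separate upstream branch: the overseas production line cost overrun ← the last-mile fleet strike.
A separate upstream branch: the overseas production line cost overrun ← the distribution center strike ← the overseas production line capacity cut.
A separate upstream branch: the overseas production line cost overrun ← the distribution center strike ← the customs clearance delay.
Each of those chain origins has no stated cause.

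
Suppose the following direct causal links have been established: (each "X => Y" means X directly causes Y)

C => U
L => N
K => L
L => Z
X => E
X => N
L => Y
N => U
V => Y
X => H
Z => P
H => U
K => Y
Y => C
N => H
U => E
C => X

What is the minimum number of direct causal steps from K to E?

4

Shortest chain: K → L → N → U → E.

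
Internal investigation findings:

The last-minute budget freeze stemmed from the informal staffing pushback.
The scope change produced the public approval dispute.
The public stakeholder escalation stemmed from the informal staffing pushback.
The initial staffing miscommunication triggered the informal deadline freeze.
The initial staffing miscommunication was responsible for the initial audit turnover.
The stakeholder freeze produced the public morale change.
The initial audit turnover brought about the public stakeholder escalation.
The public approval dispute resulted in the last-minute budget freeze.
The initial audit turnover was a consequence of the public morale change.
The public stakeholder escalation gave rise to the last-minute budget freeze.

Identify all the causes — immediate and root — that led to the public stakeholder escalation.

the informal staffing pushback, the initial audit turnover, the initial staffing miscommunication, the public morale change, the stakeholder freeze

Immediate causes of the public stakeholder escalation: the initial audit turnover, the informal staffing pushback.
Further upstream: the initial staffing miscommunication, the stakeholder freeze, the public morale change.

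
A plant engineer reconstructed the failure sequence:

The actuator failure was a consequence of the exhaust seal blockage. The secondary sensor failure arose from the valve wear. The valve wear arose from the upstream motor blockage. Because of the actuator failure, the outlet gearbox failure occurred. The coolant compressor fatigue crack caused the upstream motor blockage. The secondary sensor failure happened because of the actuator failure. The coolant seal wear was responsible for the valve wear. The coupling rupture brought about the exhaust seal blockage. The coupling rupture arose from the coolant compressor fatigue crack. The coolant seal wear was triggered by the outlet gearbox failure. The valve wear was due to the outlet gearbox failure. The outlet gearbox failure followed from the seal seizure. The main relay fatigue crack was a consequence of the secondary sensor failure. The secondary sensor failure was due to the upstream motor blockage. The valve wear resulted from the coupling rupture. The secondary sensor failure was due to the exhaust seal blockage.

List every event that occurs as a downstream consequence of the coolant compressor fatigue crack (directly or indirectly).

the actuator failure, the coolant seal wear, the coupling rupture, the exhaust seal blockage, the main relay fatigue crack, the outlet gearbox failure, the secondary sensor failure, the upstream motor blockage, the valve wear

Direct effects: the upstream motor blockage, the coupling rupture.
2 steps out: the exhaust seal blockage, the valve wear, the secondary sensor failure.
3 steps out: the actuator failure, the main relay fatigue crack.
4 steps out: the outlet gearbox failure.
5 steps out: the coolant seal wear.
Not reachable from it: the seal seizure.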